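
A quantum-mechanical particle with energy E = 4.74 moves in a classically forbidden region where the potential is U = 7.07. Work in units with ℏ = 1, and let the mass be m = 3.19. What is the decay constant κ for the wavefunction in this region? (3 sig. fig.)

Since E < U the TISE in this region is ψ'' = κ²ψ with κ = √(2m(U − E))/ℏ.
κ = √(2 × 3.19 × 2.33) = 3.856.

κ = 3.86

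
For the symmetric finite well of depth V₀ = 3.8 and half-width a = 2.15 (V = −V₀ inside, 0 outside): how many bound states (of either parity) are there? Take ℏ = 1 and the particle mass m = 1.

The dimensionless depth is z₀ = a√(2mV₀)/ℏ = 2.15 × √(7.600) = 5.927.
A new bound state (alternating even/odd) appears each time z₀ passes a multiple of π/2, so N = ⌊2z₀/π⌋ + 1 = ⌊3.773⌋ + 1 = 4.

N = 4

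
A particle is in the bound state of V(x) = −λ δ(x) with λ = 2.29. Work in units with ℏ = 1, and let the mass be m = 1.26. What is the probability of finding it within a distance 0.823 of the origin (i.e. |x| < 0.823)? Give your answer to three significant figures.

The normalised bound state is ψ = √κ e^{−κ|x|} with κ = mλ/ℏ² = 2.885.
P(|x| < d) = ∫_{−d}^{d} κ e^{−2κ|x|} dx = 1 − e^{−2κd} = 1 − e^{−4.749} = 0.9913.

P = 0.991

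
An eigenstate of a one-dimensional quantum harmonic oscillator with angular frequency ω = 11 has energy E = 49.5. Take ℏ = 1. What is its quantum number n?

E_n = ℏω(n + ½) ⇒ n = E/(ℏω) − ½ = 49.5/11 − 0.5 = 4.000 → n = 4.

n = 4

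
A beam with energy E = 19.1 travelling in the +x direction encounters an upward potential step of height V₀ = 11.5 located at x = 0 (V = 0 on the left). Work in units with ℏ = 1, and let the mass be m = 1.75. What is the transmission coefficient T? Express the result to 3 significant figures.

T = 0.949

The wavenumbers are k₁ = √(2mE)/ℏ = 8.176 on the left and k₂ = √(2m(E − V₀))/ℏ = 5.158 on the right.
Matching ψ and ψ′ at x = 0 gives r = (k₁ − k₂)/(k₁ + k₂), so R = r² = 0.05125 and T = 1 − R = 0.9487.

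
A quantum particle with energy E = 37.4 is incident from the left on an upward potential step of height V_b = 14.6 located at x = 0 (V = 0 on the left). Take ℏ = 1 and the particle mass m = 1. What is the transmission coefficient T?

T = 0.985

On each side the TISE gives plane waves with k = √(2m(E − V))/ℏ: k₁ = √(2·1·37.4) = 8.649, k₂ = √(2·1·22.8) = 6.753.
Matching ψ and ψ′ at x = 0 gives r = (k₁ − k₂)/(k₁ + k₂), so R = r² = 0.01515 and T = 1 − R = 0.9848.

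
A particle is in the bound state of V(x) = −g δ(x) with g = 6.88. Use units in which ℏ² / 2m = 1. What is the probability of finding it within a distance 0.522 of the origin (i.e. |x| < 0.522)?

The normalised bound state is ψ = √κ e^{−κ|x|} with κ = mg/ℏ² = 3.440.
P(|x| < d) = ∫_{−d}^{d} κ e^{−2κ|x|} dx = 1 − e^{−2κd} = 1 − e^{−3.591} = 0.9724.

P = 0.972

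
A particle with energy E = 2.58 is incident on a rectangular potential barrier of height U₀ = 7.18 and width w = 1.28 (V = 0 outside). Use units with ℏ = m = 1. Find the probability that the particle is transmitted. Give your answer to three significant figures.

T = 0.00156

E < U₀: inside the barrier ψ ∝ e^{±κx} with κ = √(2m(U₀ − E))/ℏ = 3.033.
κw = 3.882, sinh(κw) = 24.26.
The exact tunnelling result is T⁻¹ = 1 + U₀² sinh²(κw) / [4E(U₀ − E)] = 640.2, so T = 0.00156.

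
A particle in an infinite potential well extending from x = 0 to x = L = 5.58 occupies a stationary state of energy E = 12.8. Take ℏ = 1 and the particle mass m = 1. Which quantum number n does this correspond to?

n = 9

For an infinite well E_n = n²π²ℏ²/(2mL²), so n = (L/πℏ)√(2mE).
n = (5.58/π) × √(2 × 1 × 12.8) = 8.987 → n = 9.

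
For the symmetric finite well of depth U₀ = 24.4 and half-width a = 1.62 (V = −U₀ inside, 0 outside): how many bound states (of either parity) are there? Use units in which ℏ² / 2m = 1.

Define the well-strength parameter z₀ = (a/ℏ)√(2mU₀) = 1.62 × √(2·0.5·24.4) = 8.002.
The even/odd transcendental equations gain one root per π/2 in z₀, giving N = 1 + ⌊2z₀/π⌋ = 1 + ⌊5.094⌋ = 6.

N = 6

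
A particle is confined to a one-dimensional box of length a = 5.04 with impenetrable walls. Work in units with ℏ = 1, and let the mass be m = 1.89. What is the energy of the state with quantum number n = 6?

The infinite-well eigenfunctions ψ_n = √(2/a) sin(nπx/a) vanish at both walls, giving E_n = n²π²ℏ²/(2ma²).
E_6 = 6² × π² / (2 × 1.89 × 5.04²) = 3.700.

E = 3.70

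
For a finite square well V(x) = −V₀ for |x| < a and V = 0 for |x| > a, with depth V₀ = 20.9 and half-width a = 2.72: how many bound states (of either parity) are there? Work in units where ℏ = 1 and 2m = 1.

N = 8

The dimensionless depth is z₀ = a√(2mV₀)/ℏ = 2.72 × √(20.90) = 12.43.
The even/odd transcendental equations gain one root per π/2 in z₀, giving N = 1 + ⌊2z₀/π⌋ = 1 + ⌊7.916⌋ = 8.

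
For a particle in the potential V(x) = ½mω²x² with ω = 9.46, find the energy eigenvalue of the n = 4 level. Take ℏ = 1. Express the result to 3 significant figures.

Using E_n = (n + ½)ℏω: E_4 = 4.5 × 9.46 = 42.57.

E = 42.6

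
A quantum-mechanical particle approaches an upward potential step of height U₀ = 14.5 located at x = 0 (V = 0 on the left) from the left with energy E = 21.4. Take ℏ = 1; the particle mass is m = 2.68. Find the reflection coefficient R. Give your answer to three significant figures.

The wavenumbers are k₁ = √(2mE)/ℏ = 10.71 on the left and k₂ = √(2m(E − U₀))/ℏ = 6.081 on the right.
Matching ψ and ψ′ at x = 0 gives r = (k₁ − k₂)/(k₁ + k₂), so R = r² = 0.07598 and T = 1 − R = 0.9240.

R = 0.0760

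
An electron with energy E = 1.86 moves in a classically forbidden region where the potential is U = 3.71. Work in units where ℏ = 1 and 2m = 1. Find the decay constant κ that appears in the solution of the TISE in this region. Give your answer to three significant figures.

κ = 1.36

Since E < U the TISE in this region is ψ'' = κ²ψ with κ = √(2m(U − E))/ℏ.
κ = √(2 × 0.5 × 1.85) = 1.360.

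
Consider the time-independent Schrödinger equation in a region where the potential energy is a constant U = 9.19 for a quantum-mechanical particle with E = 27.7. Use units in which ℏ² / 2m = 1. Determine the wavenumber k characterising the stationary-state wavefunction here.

With E > U the solution is oscillatory, ψ ∝ e^{±ikx} with k = √(2m(E − U))/ℏ.
k = √(2 × 0.5 × 18.51) = 4.302.

k = 4.30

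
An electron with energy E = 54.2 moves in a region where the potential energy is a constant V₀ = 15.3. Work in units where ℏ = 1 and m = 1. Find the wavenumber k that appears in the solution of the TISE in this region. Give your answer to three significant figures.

With E > V₀ the solution is oscillatory, ψ ∝ e^{±ikx} with k = √(2m(E − V₀))/ℏ.
k = √(2 × 1 × 38.9) = 8.820.

k = 8.82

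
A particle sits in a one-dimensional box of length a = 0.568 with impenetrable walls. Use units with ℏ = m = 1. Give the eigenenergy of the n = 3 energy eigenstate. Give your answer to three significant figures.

E = 138

Requiring ψ(0) = ψ(a) = 0 quantises k = nπ/a, hence E_n = ℏ²k²/2m = n²π²ℏ²/(2ma²).
E_3 = 3² × π² / (2 × 1 × 0.568²) = 137.7.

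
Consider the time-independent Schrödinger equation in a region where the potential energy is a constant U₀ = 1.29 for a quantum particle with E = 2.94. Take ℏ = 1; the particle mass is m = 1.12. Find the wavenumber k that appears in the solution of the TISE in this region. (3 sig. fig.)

With E > U₀ the solution is oscillatory, ψ ∝ e^{±ikx} with k = √(2m(E − U₀))/ℏ.
k = √(2 × 1.12 × 1.65) = 1.922.

k = 1.92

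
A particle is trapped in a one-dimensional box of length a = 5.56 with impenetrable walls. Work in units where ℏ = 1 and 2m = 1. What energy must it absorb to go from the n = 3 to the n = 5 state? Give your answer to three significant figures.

ΔE = 5.11

E_n = n²π²ℏ²/(2ma²), so ΔE = (5² − 3²) π²ℏ²/(2ma²).
ΔE = 16 × π² / (2 × 0.5 × 5.56²) = 5.108.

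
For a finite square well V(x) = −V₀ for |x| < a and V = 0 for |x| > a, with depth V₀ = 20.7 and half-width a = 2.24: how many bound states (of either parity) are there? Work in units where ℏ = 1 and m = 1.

N = 10

Define the well-strength parameter z₀ = (a/ℏ)√(2mV₀) = 2.24 × √(2·1·20.7) = 14.41.
A new bound state (alternating even/odd) appears each time z₀ passes a multiple of π/2, so N = ⌊2z₀/π⌋ + 1 = ⌊9.175⌋ + 1 = 10.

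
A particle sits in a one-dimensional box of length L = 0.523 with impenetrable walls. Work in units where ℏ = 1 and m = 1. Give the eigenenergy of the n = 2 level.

Requiring ψ(0) = ψ(L) = 0 quantises k = nπ/L, hence E_n = ℏ²k²/2m = n²π²ℏ²/(2mL²).
E_2 = 2² × π² / (2 × 1 × 0.523²) = 72.16.

E = 72.2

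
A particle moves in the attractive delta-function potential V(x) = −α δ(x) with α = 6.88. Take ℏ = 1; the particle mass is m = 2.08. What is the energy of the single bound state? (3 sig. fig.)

For x ≠ 0 the bound state is ψ ∝ e^{−κ|x|}; integrating the TISE across the delta gives the cusp condition 2κ = 2mα/ℏ², so κ = 14.31.
Then E = −ℏ²κ²/(2m) = −mα²/(2ℏ²) = -49.23.

E = -49.2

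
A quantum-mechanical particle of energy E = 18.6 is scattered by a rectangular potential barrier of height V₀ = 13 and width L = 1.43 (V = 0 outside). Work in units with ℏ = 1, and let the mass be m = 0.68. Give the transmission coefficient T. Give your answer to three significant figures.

T = 0.826

E > V₀: inside the barrier k₂ = √(2m(E − V₀))/ℏ = 2.760, k₂L = 3.946.
Matching at both interfaces gives T⁻¹ = 1 + V₀² sin²(k₂L) / [4E(E − V₀)] = 1.211, hence T = 0.826.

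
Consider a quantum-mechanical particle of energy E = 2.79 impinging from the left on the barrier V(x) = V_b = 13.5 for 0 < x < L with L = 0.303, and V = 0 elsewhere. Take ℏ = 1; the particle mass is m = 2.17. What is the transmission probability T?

Since E < V_b the interior solution is evanescent with decay constant κ = √(2m(V_b − E))/ℏ = 6.818.
κL = 2.066, sinh(κL) = 3.882.
Matching ψ, ψ′ at both faces gives T = [1 + V_b² sinh²(κL) / (4E(V_b − E))]⁻¹ = 1/23.98 = 0.0417.

T = 0.0417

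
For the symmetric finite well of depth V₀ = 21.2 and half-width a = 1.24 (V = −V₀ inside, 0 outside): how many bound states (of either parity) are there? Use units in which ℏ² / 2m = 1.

Define the well-strength parameter z₀ = (a/ℏ)√(2mV₀) = 1.24 × √(2·0.5·21.2) = 5.709.
A new bound state (alternating even/odd) appears each time z₀ passes a multiple of π/2, so N = ⌊2z₀/π⌋ + 1 = ⌊3.635⌋ + 1 = 4.

N = 4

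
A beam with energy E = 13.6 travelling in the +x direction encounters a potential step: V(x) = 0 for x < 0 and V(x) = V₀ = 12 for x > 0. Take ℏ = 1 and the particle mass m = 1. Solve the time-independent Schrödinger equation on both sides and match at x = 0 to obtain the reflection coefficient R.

On each side the TISE gives plane waves with k = √(2m(E − V))/ℏ: k₁ = √(2·1·13.6) = 5.215, k₂ = √(2·1·1.6) = 1.789.
Continuity of ψ and ψ′ at the step yields the reflection amplitude r = (k₁ − k₂)/(k₁ + k₂) = 0.4892; thus R = |r|² = 0.2393, T = 0.7607.

R = 0.239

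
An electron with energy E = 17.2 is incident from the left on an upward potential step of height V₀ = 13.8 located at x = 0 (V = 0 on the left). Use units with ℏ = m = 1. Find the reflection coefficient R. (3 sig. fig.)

R = 0.148

The wavenumbers are k₁ = √(2mE)/ℏ = 5.865 on the left and k₂ = √(2m(E − V₀))/ℏ = 2.608 on the right.
Matching ψ and ψ′ at x = 0 gives r = (k₁ − k₂)/(k₁ + k₂), so R = r² = 0.1478 and T = 1 − R = 0.8522.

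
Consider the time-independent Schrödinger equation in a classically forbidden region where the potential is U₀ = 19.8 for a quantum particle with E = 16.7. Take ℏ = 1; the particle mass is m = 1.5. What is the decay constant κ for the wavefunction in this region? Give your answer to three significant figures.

Since E < U₀ the TISE in this region is ψ'' = κ²ψ with κ = √(2m(U₀ − E))/ℏ.
κ = √(2 × 1.5 × 3.1) = 3.050.

κ = 3.05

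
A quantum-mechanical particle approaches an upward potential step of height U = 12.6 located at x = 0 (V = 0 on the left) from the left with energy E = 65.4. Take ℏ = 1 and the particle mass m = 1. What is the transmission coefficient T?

T = 0.997

The wavenumbers are k₁ = √(2mE)/ℏ = 11.44 on the left and k₂ = √(2m(E − U))/ℏ = 10.28 on the right.
Continuity of ψ and ψ′ at the step yields the reflection amplitude r = (k₁ − k₂)/(k₁ + k₂) = 0.05345; thus R = |r|² = 0.002857, T = 0.9971.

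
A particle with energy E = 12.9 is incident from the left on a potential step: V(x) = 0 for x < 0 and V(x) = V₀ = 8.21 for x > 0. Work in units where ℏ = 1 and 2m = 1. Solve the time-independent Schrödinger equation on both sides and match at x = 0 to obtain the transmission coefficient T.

On each side the TISE gives plane waves with k = √(2m(E − V))/ℏ: k₁ = √(2·½·12.9) = 3.592, k₂ = √(2·½·4.69) = 2.166.
Continuity of ψ and ψ′ at the step yields the reflection amplitude r = (k₁ − k₂)/(k₁ + k₂) = 0.2477; thus R = |r|² = 0.06135, T = 0.9387.

T = 0.939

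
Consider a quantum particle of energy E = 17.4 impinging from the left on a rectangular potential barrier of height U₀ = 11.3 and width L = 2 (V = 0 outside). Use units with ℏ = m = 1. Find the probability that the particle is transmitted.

E > U₀: inside the barrier k₂ = √(2m(E − U₀))/ℏ = 3.493, k₂L = 6.986.
Matching at both interfaces gives T⁻¹ = 1 + U₀² sin²(k₂L) / [4E(E − U₀)] = 1.126, hence T = 0.888.

T = 0.888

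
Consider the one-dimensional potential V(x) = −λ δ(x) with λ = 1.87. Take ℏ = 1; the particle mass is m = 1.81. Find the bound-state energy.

The bound state is ψ(x) = √κ e^{−κ|x|}. The derivative jump ψ'(0⁺) − ψ'(0⁻) = −(2mλ/ℏ²)ψ(0) fixes κ = mλ/ℏ² = 3.385.
Then E = −ℏ²κ²/(2m) = −mλ²/(2ℏ²) = -3.165.

E = -3.16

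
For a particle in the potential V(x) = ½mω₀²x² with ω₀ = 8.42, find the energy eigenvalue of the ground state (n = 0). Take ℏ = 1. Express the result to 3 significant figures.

E = 4.21

Using E_n = (n + ½)ℏω₀: E_0 = 0.5 × 8.42 = 4.210.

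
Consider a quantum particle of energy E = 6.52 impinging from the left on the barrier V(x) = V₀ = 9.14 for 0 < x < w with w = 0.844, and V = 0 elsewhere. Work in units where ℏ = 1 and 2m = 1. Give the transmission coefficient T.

T = 0.196

E < V₀: inside the barrier ψ ∝ e^{±κx} with κ = √(2m(V₀ − E))/ℏ = 1.619.
κw = 1.366, sinh(κw) = 1.833.
Matching ψ, ψ′ at both faces gives T = [1 + V₀² sinh²(κw) / (4E(V₀ − E))]⁻¹ = 1/5.106 = 0.196.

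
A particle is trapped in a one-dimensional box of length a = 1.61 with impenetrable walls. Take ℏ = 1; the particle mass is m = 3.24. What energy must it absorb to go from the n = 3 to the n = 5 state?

E_n = n²π²ℏ²/(2ma²), so ΔE = (5² − 3²) π²ℏ²/(2ma²).
ΔE = 16 × π² / (2 × 3.24 × 1.61²) = 9.401.

ΔE = 9.40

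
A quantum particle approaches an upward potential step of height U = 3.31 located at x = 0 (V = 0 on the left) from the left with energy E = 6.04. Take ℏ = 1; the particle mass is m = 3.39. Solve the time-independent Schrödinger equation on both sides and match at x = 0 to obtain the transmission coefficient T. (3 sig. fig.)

T = 0.962

On each side the TISE gives plane waves with k = √(2m(E − V))/ℏ: k₁ = √(2·3.39·6.04) = 6.399, k₂ = √(2·3.39·2.73) = 4.302.
Continuity of ψ and ψ′ at the step yields the reflection amplitude r = (k₁ − k₂)/(k₁ + k₂) = 0.1960; thus R = |r|² = 0.03840, T = 0.9616.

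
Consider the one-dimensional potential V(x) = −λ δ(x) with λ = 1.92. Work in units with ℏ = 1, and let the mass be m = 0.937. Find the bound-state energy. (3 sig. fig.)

E = -1.73

For x ≠ 0 the bound state is ψ ∝ e^{−κ|x|}; integrating the TISE across the delta gives the cusp condition 2κ = 2mλ/ℏ², so κ = 1.799.
Then E = −ℏ²κ²/(2m) = −mλ²/(2ℏ²) = -1.727.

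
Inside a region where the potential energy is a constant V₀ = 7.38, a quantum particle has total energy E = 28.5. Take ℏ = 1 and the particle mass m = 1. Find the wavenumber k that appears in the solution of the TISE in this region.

With E > V₀ the solution is oscillatory, ψ ∝ e^{±ikx} with k = √(2m(E − V₀))/ℏ.
k = √(2 × 1 × 21.12) = 6.499.

k = 6.50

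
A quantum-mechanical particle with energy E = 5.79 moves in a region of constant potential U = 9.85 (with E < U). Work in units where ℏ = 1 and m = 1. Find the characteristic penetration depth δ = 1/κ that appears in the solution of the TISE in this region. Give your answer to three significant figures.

δ = 0.351

Since E < U the TISE in this region is ψ'' = κ²ψ with κ = √(2m(U − E))/ℏ.
κ = √(2 × 1 × 4.06) = 2.850. The penetration depth is δ = 1/κ = 0.351.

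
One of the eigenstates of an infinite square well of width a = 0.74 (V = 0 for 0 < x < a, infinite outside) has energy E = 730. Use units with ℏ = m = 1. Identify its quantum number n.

For an infinite well E_n = n²π²ℏ²/(2ma²), so n = (a/πℏ)√(2mE).
n = (0.74/π) × √(2 × 1 × 730) = 9.000 → n = 9.

n = 9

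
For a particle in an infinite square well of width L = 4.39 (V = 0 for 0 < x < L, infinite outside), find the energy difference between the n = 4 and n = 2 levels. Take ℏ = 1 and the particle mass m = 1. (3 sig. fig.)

ΔE = 3.07

E_n = n²π²ℏ²/(2mL²), so ΔE = (4² − 2²) π²ℏ²/(2mL²).
ΔE = 12 × π² / (2 × 1 × 4.39²) = 3.073.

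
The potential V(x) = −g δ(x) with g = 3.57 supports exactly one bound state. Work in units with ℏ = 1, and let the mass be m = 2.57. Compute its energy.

The bound state is ψ(x) = √κ e^{−κ|x|}. The derivative jump ψ'(0⁺) − ψ'(0⁻) = −(2mg/ℏ²)ψ(0) fixes κ = mg/ℏ² = 9.175.
Then E = −ℏ²κ²/(2m) = −mg²/(2ℏ²) = -16.38.

E = -16.4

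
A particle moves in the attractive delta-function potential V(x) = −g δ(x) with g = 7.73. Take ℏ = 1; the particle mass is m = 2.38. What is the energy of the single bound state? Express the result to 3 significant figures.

The bound state is ψ(x) = √κ e^{−κ|x|}. The derivative jump ψ'(0⁺) − ψ'(0⁻) = −(2mg/ℏ²)ψ(0) fixes κ = mg/ℏ² = 18.40.
Then E = −ℏ²κ²/(2m) = −mg²/(2ℏ²) = -71.11.

E = -71.1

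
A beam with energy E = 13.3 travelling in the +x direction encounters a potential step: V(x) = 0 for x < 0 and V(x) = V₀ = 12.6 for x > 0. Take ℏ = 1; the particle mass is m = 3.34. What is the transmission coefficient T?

T = 0.607

The wavenumbers are k₁ = √(2mE)/ℏ = 9.426 on the left and k₂ = √(2m(E − V₀))/ℏ = 2.162 on the right.
Matching ψ and ψ′ at x = 0 gives r = (k₁ − k₂)/(k₁ + k₂), so R = r² = 0.3929 and T = 1 − R = 0.6071.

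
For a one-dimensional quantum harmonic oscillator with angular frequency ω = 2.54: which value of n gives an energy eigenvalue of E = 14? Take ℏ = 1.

Invert E_n = (n + ½)ℏω: n = E/ℏω − ½ = 5.012, so n = 5.

n = 5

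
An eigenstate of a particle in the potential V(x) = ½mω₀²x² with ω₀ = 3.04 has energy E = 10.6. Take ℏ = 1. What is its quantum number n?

E_n = ℏω₀(n + ½) ⇒ n = E/(ℏω₀) − ½ = 10.6/3.04 − 0.5 = 2.987 → n = 3.

n = 3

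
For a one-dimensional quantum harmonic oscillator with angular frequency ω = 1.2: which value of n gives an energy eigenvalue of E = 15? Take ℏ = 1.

n = 12

Invert E_n = (n + ½)ℏω: n = E/ℏω − ½ = 12.000, so n = 12.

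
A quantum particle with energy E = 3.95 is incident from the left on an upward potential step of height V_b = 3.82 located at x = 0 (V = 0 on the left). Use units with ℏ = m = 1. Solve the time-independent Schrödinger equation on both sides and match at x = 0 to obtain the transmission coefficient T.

T = 0.520

On each side the TISE gives plane waves with k = √(2m(E − V))/ℏ: k₁ = √(2·1·3.95) = 2.811, k₂ = √(2·1·0.13) = 0.5099.
Matching ψ and ψ′ at x = 0 gives r = (k₁ − k₂)/(k₁ + k₂), so R = r² = 0.4801 and T = 1 − R = 0.5199.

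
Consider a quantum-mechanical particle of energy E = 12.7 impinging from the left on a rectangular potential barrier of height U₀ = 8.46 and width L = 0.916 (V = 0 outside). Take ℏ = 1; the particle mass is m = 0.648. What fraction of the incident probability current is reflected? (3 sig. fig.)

E > U₀: inside the barrier k₂ = √(2m(E − U₀))/ℏ = 2.344, k₂L = 2.147.
T = [1 + U₀² sin²(k₂L) / (4E(E − U₀))]⁻¹ = 1/1.234 = 0.811.
R = 1 − T = 0.189.

R = 0.189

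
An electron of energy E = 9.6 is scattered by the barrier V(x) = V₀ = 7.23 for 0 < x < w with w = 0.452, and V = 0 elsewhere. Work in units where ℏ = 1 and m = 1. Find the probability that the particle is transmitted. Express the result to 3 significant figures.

T = 0.715

Above the barrier the interior wavenumber is k₂ = √(2m(E − V₀))/ℏ = 2.177, giving phase k₂w = 0.9841.
Matching at both interfaces gives T⁻¹ = 1 + V₀² sin²(k₂w) / [4E(E − V₀)] = 1.398, hence T = 0.715.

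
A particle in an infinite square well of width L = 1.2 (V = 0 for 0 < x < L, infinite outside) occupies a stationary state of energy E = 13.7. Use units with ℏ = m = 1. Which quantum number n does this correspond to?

For an infinite well E_n = n²π²ℏ²/(2mL²), so n = (L/πℏ)√(2mE).
n = (1.2/π) × √(2 × 1 × 13.7) = 1.999 → n = 2.

n = 2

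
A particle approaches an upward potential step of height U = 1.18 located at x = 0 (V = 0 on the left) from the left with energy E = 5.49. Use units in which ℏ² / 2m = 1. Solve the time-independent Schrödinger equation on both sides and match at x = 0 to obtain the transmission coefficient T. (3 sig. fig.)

T = 0.996

On each side the TISE gives plane waves with k = √(2m(E − V))/ℏ: k₁ = √(2·½·5.49) = 2.343, k₂ = √(2·½·4.31) = 2.076.
Matching ψ and ψ′ at x = 0 gives r = (k₁ − k₂)/(k₁ + k₂), so R = r² = 0.003651 and T = 1 − R = 0.9963.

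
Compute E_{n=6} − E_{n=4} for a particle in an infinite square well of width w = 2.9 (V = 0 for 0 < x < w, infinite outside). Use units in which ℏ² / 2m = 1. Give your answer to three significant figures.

ΔE = 23.5

E_n = n²π²ℏ²/(2mw²), so ΔE = (6² − 4²) π²ℏ²/(2mw²).
ΔE = 20 × π² / (2 × 0.5 × 2.9²) = 23.47.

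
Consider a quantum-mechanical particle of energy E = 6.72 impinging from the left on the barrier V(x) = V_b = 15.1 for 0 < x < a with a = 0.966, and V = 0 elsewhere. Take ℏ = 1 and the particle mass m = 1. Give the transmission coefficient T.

T = 0.00145

Since E < V_b the interior solution is evanescent with decay constant κ = √(2m(V_b − E))/ℏ = 4.094.
κa = 3.955, sinh(κa) = 26.08.
Matching ψ, ψ′ at both faces gives T = [1 + V_b² sinh²(κa) / (4E(V_b − E))]⁻¹ = 1/689.5 = 0.00145.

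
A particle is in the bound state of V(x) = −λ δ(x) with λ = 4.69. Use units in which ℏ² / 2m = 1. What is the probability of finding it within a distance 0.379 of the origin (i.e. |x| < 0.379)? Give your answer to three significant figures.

P = 0.831

The normalised bound state is ψ = √κ e^{−κ|x|} with κ = mλ/ℏ² = 2.345.
P(|x| < d) = ∫_{−d}^{d} κ e^{−2κ|x|} dx = 1 − e^{−2κd} = 1 − e^{−1.778} = 0.8309.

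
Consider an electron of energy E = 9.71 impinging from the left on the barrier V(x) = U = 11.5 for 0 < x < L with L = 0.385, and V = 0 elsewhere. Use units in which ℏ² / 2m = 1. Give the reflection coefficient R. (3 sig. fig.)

E < U: inside the barrier ψ ∝ e^{±κx} with κ = √(2m(U − E))/ℏ = 1.338.
κL = 0.5151, sinh(κL) = 0.5382.
The exact tunnelling result is T⁻¹ = 1 + U² sinh²(κL) / [4E(U − E)] = 1.551, so T = 0.645.
R = 1 − T = 0.355.

R = 0.355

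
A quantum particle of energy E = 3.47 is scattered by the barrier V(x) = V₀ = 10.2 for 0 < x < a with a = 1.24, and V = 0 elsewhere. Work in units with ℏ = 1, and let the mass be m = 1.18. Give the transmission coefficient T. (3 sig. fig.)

T = 0.000183

E < V₀: inside the barrier ψ ∝ e^{±κx} with κ = √(2m(V₀ − E))/ℏ = 3.985.
κa = 4.942, sinh(κa) = 70.01.
The exact tunnelling result is T⁻¹ = 1 + V₀² sinh²(κa) / [4E(V₀ − E)] = 5460, so T = 0.000183.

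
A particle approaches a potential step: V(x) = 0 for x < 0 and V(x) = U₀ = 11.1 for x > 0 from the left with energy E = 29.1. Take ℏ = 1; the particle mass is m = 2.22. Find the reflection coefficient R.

R = 0.0143

On each side the TISE gives plane waves with k = √(2m(E − V))/ℏ: k₁ = √(2·2.22·29.1) = 11.37, k₂ = √(2·2.22·18) = 8.940.
Continuity of ψ and ψ′ at the step yields the reflection amplitude r = (k₁ − k₂)/(k₁ + k₂) = 0.1195; thus R = |r|² = 0.01428, T = 0.9857.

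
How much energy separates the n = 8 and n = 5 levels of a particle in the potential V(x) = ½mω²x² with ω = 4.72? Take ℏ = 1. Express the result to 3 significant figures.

ΔE = 14.2

E_n = ℏω(n + ½), so ΔE = (8 − 5) ℏω = 3 × 4.72 = 14.16.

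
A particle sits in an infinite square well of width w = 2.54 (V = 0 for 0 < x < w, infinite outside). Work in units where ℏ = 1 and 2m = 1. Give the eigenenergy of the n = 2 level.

E = 6.12

Requiring ψ(0) = ψ(w) = 0 quantises k = nπ/w, hence E_n = ℏ²k²/2m = n²π²ℏ²/(2mw²).
E_2 = 2² × π² / (2 × 0.5 × 2.54²) = 6.119.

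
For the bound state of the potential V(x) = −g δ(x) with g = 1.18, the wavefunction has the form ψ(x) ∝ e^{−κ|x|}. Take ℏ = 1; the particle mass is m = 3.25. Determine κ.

κ = 3.84

Integrating the TISE across x = 0 gives the cusp condition ψ'(0⁺) − ψ'(0⁻) = −(2mg/ℏ²)ψ(0).
With ψ ∝ e^{−κ|x|} this yields −2κ = −2mg/ℏ², so κ = mg/ℏ² = 3.835.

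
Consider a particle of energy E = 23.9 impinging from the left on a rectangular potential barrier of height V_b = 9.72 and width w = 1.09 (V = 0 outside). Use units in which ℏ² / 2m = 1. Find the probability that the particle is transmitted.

T = 0.955

Above the barrier the interior wavenumber is k₂ = √(2m(E − V_b))/ℏ = 3.766, giving phase k₂w = 4.105.
Matching at both interfaces gives T⁻¹ = 1 + V_b² sin²(k₂w) / [4E(E − V_b)] = 1.047, hence T = 0.955.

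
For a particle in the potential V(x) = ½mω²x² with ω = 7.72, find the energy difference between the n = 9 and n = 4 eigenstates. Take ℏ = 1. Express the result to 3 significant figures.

E_n = ℏω(n + ½), so ΔE = (9 − 4) ℏω = 5 × 7.72 = 38.60.

ΔE = 38.6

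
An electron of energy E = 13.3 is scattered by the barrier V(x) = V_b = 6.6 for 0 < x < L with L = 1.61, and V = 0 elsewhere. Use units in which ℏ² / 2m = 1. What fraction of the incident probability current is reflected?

R = 0.0820

Above the barrier the interior wavenumber is k₂ = √(2m(E − V_b))/ℏ = 2.588, giving phase k₂L = 4.167.
Matching at both interfaces gives T⁻¹ = 1 + V_b² sin²(k₂L) / [4E(E − V_b)] = 1.089, hence T = 0.918.
R = 1 − T = 0.0820.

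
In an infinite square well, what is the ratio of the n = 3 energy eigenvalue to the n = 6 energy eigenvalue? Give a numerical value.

Since E_n ∝ n², the ratio is (3/6)² = 0.25.

0.25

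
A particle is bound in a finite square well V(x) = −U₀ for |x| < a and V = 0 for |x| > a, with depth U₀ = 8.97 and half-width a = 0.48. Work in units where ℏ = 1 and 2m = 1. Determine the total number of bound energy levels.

N = 1

The dimensionless depth is z₀ = a√(2mU₀)/ℏ = 0.48 × √(8.970) = 1.438.
A new bound state (alternating even/odd) appears each time z₀ passes a multiple of π/2, so N = ⌊2z₀/π⌋ + 1 = ⌊0.9152⌋ + 1 = 1.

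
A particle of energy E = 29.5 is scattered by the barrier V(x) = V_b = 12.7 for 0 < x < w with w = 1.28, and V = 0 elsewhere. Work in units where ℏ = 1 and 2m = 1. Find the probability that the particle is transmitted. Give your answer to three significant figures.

T = 0.943

Above the barrier the interior wavenumber is k₂ = √(2m(E − V_b))/ℏ = 4.099, giving phase k₂w = 5.246.
T = [1 + V_b² sin²(k₂w) / (4E(E − V_b))]⁻¹ = 1/1.060 = 0.943.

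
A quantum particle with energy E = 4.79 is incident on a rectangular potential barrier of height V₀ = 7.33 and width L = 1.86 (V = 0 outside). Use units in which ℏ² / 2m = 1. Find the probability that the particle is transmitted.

Since E < V₀ the interior solution is evanescent with decay constant κ = √(2m(V₀ − E))/ℏ = 1.594.
κL = 2.964, sinh(κL) = 9.665.
The exact tunnelling result is T⁻¹ = 1 + V₀² sinh²(κL) / [4E(V₀ − E)] = 104.1, so T = 0.00960.

T = 0.00960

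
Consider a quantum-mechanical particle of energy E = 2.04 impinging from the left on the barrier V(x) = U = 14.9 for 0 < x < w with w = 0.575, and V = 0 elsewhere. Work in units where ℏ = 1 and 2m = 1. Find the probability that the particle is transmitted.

T = 0.0306

Since E < U the interior solution is evanescent with decay constant κ = √(2m(U − E))/ℏ = 3.586.
κw = 2.062, sinh(κw) = 3.867.
The exact tunnelling result is T⁻¹ = 1 + U² sinh²(κw) / [4E(U − E)] = 32.64, so T = 0.0306.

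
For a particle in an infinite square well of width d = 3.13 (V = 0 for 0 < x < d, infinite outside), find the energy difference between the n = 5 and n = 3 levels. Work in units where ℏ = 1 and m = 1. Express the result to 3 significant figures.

E_n = n²π²ℏ²/(2md²), so ΔE = (5² − 3²) π²ℏ²/(2md²).
ΔE = 16 × π² / (2 × 1 × 3.13²) = 8.059.

ΔE = 8.06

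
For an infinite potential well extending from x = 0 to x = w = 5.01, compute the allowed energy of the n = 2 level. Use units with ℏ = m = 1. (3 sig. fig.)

Requiring ψ(0) = ψ(w) = 0 quantises k = nπ/w, hence E_n = ℏ²k²/2m = n²π²ℏ²/(2mw²).
E_2 = 2² × π² / (2 × 1 × 5.01²) = 0.7864.

E = 0.786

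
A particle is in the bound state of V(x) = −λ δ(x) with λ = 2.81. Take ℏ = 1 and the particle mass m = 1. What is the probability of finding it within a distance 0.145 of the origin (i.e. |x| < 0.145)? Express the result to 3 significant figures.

The normalised bound state is ψ = √κ e^{−κ|x|} with κ = mλ/ℏ² = 2.810.
P(|x| < d) = ∫_{−d}^{d} κ e^{−2κ|x|} dx = 1 − e^{−2κd} = 1 − e^{−0.8149} = 0.5573.

P = 0.557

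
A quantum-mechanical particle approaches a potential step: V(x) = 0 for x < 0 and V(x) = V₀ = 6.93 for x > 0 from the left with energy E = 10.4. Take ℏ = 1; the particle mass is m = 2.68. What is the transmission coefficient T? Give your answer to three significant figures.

The wavenumbers are k₁ = √(2mE)/ℏ = 7.466 on the left and k₂ = √(2m(E − V₀))/ℏ = 4.313 on the right.
Continuity of ψ and ψ′ at the step yields the reflection amplitude r = (k₁ − k₂)/(k₁ + k₂) = 0.2677; thus R = |r|² = 0.07168, T = 0.9283.

T = 0.928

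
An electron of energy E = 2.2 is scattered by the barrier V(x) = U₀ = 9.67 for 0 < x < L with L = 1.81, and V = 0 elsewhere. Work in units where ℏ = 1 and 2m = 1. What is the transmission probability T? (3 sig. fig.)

T = 0.000142

E < U₀: inside the barrier ψ ∝ e^{±κx} with κ = √(2m(U₀ − E))/ℏ = 2.733.
κL = 4.947, sinh(κL) = 70.37.
The exact tunnelling result is T⁻¹ = 1 + U₀² sinh²(κL) / [4E(U₀ − E)] = 7045, so T = 0.000142.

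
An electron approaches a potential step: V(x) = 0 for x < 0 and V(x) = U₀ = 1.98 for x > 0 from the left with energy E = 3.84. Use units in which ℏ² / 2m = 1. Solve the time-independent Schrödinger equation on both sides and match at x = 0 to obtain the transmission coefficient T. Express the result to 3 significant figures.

The wavenumbers are k₁ = √(2mE)/ℏ = 1.960 on the left and k₂ = √(2m(E − U₀))/ℏ = 1.364 on the right.
Continuity of ψ and ψ′ at the step yields the reflection amplitude r = (k₁ − k₂)/(k₁ + k₂) = 0.1793; thus R = |r|² = 0.03214, T = 0.9679.

T = 0.968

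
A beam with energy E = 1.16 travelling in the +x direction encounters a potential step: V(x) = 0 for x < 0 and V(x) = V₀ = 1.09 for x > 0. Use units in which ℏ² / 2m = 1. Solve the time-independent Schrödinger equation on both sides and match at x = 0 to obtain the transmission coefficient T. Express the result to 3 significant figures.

The wavenumbers are k₁ = √(2mE)/ℏ = 1.077 on the left and k₂ = √(2m(E − V₀))/ℏ = 0.2646 on the right.
Matching ψ and ψ′ at x = 0 gives r = (k₁ − k₂)/(k₁ + k₂), so R = r² = 0.3667 and T = 1 − R = 0.6333.

T = 0.633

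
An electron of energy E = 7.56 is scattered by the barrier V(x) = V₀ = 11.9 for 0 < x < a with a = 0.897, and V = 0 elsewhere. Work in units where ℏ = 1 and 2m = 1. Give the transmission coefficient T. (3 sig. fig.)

T = 0.0848

E < V₀: inside the barrier ψ ∝ e^{±κx} with κ = √(2m(V₀ − E))/ℏ = 2.083.
κa = 1.869, sinh(κa) = 3.163.
Matching ψ, ψ′ at both faces gives T = [1 + V₀² sinh²(κa) / (4E(V₀ − E))]⁻¹ = 1/11.79 = 0.0848.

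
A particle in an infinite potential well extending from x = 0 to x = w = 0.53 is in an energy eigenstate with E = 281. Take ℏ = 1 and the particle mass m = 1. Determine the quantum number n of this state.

n = 4

For an infinite well E_n = n²π²ℏ²/(2mw²), so n = (w/πℏ)√(2mE).
n = (0.53/π) × √(2 × 1 × 281) = 3.999 → n = 4.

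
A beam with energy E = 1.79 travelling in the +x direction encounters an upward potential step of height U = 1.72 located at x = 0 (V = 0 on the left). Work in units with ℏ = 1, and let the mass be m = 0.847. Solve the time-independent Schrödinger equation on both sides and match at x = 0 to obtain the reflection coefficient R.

R = 0.449

The wavenumbers are k₁ = √(2mE)/ℏ = 1.741 on the left and k₂ = √(2m(E − U))/ℏ = 0.3444 on the right.
Matching ψ and ψ′ at x = 0 gives r = (k₁ − k₂)/(k₁ + k₂), so R = r² = 0.4486 and T = 1 − R = 0.5514.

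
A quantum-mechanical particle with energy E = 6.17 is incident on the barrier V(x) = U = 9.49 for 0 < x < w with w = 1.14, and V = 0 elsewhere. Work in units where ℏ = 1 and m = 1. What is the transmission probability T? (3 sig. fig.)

T = 0.0102

Since E < U the interior solution is evanescent with decay constant κ = √(2m(U − E))/ℏ = 2.577.
κw = 2.938, sinh(κw) = 9.409.
Matching ψ, ψ′ at both faces gives T = [1 + U² sinh²(κw) / (4E(U − E))]⁻¹ = 1/98.30 = 0.0102.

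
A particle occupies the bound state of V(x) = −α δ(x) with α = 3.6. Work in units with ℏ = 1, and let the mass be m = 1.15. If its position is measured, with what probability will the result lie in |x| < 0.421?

The normalised bound state is ψ = √κ e^{−κ|x|} with κ = mα/ℏ² = 4.140.
P(|x| < d) = ∫_{−d}^{d} κ e^{−2κ|x|} dx = 1 − e^{−2κd} = 1 − e^{−3.486} = 0.9694.

P = 0.969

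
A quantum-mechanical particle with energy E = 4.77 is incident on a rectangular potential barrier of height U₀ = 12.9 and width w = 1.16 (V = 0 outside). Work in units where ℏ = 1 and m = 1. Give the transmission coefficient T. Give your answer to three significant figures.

T = 0.000323

E < U₀: inside the barrier ψ ∝ e^{±κx} with κ = √(2m(U₀ − E))/ℏ = 4.032.
κw = 4.678, sinh(κw) = 53.75.
The exact tunnelling result is T⁻¹ = 1 + U₀² sinh²(κw) / [4E(U₀ − E)] = 3100, so T = 0.000323.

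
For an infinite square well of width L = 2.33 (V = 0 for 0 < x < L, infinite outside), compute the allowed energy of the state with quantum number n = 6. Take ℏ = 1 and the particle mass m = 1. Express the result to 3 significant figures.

E = 32.7

Requiring ψ(0) = ψ(L) = 0 quantises k = nπ/L, hence E_n = ℏ²k²/2m = n²π²ℏ²/(2mL²).
E_6 = 6² × π² / (2 × 1 × 2.33²) = 32.72.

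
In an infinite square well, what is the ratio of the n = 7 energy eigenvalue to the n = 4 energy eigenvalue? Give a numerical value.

3.0625

Since E_n ∝ n², the ratio is (7/4)² = 3.0625.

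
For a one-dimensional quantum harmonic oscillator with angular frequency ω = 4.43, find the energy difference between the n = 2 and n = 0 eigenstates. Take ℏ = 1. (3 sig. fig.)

E_n = ℏω(n + ½), so ΔE = (2 − 0) ℏω = 2 × 4.43 = 8.860.

ΔE = 8.86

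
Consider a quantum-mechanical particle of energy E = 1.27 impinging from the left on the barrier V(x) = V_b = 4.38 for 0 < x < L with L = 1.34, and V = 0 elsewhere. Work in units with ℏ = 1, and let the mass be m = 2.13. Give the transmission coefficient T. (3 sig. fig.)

Since E < V_b the interior solution is evanescent with decay constant κ = √(2m(V_b − E))/ℏ = 3.640.
κL = 4.877, sinh(κL) = 65.64.
The exact tunnelling result is T⁻¹ = 1 + V_b² sinh²(κL) / [4E(V_b − E)] = 5233, so T = 0.000191.

T = 0.000191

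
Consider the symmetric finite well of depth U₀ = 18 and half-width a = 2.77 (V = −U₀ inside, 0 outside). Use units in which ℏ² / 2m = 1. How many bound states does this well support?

The dimensionless depth is z₀ = a√(2mU₀)/ℏ = 2.77 × √(18.00) = 11.75.
The even/odd transcendental equations gain one root per π/2 in z₀, giving N = 1 + ⌊2z₀/π⌋ = 1 + ⌊7.482⌋ = 8.

N = 8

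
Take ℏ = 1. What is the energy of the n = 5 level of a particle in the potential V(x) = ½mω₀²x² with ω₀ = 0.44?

Using E_n = (n + ½)ℏω₀: E_5 = 5.5 × 0.44 = 2.420.

E = 2.42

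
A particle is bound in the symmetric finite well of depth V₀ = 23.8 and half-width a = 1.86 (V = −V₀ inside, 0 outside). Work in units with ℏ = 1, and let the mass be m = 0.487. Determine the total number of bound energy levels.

The dimensionless depth is z₀ = a√(2mV₀)/ℏ = 1.86 × √(23.18) = 8.955.
The even/odd transcendental equations gain one root per π/2 in z₀, giving N = 1 + ⌊2z₀/π⌋ = 1 + ⌊5.701⌋ = 6.

N = 6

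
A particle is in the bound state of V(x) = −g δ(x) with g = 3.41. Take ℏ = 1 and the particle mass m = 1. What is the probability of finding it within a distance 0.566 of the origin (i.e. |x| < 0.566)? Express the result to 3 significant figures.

P = 0.979

The normalised bound state is ψ = √κ e^{−κ|x|} with κ = mg/ℏ² = 3.410.
P(|x| < d) = ∫_{−d}^{d} κ e^{−2κ|x|} dx = 1 − e^{−2κd} = 1 − e^{−3.860} = 0.9789.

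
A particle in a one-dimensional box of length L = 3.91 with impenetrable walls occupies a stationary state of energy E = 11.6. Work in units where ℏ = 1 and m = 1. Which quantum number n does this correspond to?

n = 6

From E_n = n²π²ℏ²/(2mL²) invert to n = √(2mL²E)/(πℏ).
n = (3.91/π) × √(2 × 1 × 11.6) = 5.995 → n = 6.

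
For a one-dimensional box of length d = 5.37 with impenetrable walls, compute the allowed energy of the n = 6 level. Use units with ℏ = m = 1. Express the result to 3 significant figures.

Requiring ψ(0) = ψ(d) = 0 quantises k = nπ/d, hence E_n = ℏ²k²/2m = n²π²ℏ²/(2md²).
E_6 = 6² × π² / (2 × 1 × 5.37²) = 6.161.

E = 6.16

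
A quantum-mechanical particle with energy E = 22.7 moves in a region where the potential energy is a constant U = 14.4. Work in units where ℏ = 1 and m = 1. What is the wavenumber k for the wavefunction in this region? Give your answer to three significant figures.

k = 4.07

With E > U the solution is oscillatory, ψ ∝ e^{±ikx} with k = √(2m(E − U))/ℏ.
k = √(2 × 1 × 8.3) = 4.074.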